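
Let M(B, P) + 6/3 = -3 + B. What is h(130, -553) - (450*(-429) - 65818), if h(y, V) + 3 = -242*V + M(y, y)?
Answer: 392816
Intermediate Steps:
M(B, P) = -5 + B (M(B, P) = -2 + (-3 + B) = -5 + B)
h(y, V) = -8 + y - 242*V (h(y, V) = -3 + (-242*V + (-5 + y)) = -3 + (-5 + y - 242*V) = -8 + y - 242*V)
h(130, -553) - (450*(-429) - 65818) = (-8 + 130 - 242*(-553)) - (450*(-429) - 65818) = (-8 + 130 + 133826) - (-193050 - 65818) = 133948 - 1*(-258868) = 133948 + 258868 = 392816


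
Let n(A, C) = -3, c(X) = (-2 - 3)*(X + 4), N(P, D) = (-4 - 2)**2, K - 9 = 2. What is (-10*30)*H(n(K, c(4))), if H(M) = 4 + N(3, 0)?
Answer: -12000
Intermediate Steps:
K = 11 (K = 9 + 2 = 11)
N(P, D) = 36 (N(P, D) = (-6)**2 = 36)
c(X) = -20 - 5*X (c(X) = -5*(4 + X) = -20 - 5*X)
H(M) = 40 (H(M) = 4 + 36 = 40)
(-10*30)*H(n(K, c(4))) = -10*30*40 = -300*40 = -12000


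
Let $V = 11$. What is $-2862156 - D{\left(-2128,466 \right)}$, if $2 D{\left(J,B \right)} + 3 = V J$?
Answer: $- \frac{5700901}{2} \approx -2.8505 \cdot 10^{6}$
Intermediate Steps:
$D{\left(J,B \right)} = - \frac{3}{2} + \frac{11 J}{2}$
$-2862156 - D{\left(-2128,466 \right)} = -2862156 - \left(- \frac{3}{2} + \frac{11}{2} \left(-2128\right)\right) = -2862156 - \left(- \frac{3}{2} - 11704\right) = -2862156 - - \frac{23411}{2} = -2862156 + \frac{23411}{2} = - \frac{5700901}{2}$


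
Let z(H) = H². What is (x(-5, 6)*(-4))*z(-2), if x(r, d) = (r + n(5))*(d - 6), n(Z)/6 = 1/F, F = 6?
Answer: 0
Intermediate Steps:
n(Z) = 1 (n(Z) = 6/6 = 6*(⅙) = 1)
x(r, d) = (1 + r)*(-6 + d) (x(r, d) = (r + 1)*(d - 6) = (1 + r)*(-6 + d))
(x(-5, 6)*(-4))*z(-2) = ((-6 + 6 - 6*(-5) + 6*(-5))*(-4))*(-2)² = ((-6 + 6 + 30 - 30)*(-4))*4 = (0*(-4))*4 = 0*4 = 0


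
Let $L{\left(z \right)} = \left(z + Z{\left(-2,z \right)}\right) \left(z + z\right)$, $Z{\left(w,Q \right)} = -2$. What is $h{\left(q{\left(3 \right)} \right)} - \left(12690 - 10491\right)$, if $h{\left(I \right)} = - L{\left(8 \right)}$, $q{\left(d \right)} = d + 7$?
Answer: $-2295$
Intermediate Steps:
$q{\left(d \right)} = 7 + d$
$L{\left(z \right)} = 2 z \left(-2 + z\right)$ ($L{\left(z \right)} = \left(z - 2\right) \left(z + z\right) = \left(-2 + z\right) 2 z = 2 z \left(-2 + z\right)$)
$h{\left(I \right)} = -96$ ($h{\left(I \right)} = - 2 \cdot 8 \left(-2 + 8\right) = - 2 \cdot 8 \cdot 6 = \left(-1\right) 96 = -96$)
$h{\left(q{\left(3 \right)} \right)} - \left(12690 - 10491\right) = -96 - \left(12690 - 10491\right) = -96 - 2199 = -2295$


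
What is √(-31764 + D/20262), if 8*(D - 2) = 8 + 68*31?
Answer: I*√13040661728193/20262 ≈ 178.22*I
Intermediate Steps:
D = 533/2 (D = 2 + (8 + 68*31)/8 = 2 + (8 + 2108)/8 = 2 + (⅛)*2116 = 2 + 529/2 = 533/2 ≈ 266.50)
√(-31764 + D/20262) = √(-31764 + (533/2)/20262) = √(-31764 + (533/2)*(1/20262)) = √(-31764 + 533/40524) = √(-1287203803/40524) = I*√13040661728193/20262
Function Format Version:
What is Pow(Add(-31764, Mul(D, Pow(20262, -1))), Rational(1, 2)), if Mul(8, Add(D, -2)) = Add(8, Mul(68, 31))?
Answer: Mul(Rational(1, 20262), I, Pow(13040661728193, Rational(1, 2))) ≈ Mul(178.22, I)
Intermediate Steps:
D = Rational(533, 2) (D = Add(2, Mul(Rational(1, 8), Add(8, Mul(68, 31)))) = Add(2, Mul(Rational(1, 8), Add(8, 2108))) = Add(2, Mul(Rational(1, 8), 2116)) = Add(2, Rational(529, 2)) = Rational(533, 2) ≈ 266.50)
Pow(Add(-31764, Mul(D, Pow(20262, -1))), Rational(1, 2)) = Pow(Add(-31764, Mul(Rational(533, 2), Pow(20262, -1))), Rational(1, 2)) = Pow(Add(-31764, Mul(Rational(533, 2), Rational(1, 20262))), Rational(1, 2)) = Pow(Add(-31764, Rational(533, 40524)), Rational(1, 2)) = Pow(Rational(-1287203803, 40524), Rational(1, 2)) = Mul(Rational(1, 20262), I, Pow(13040661728193, Rational(1, 2)))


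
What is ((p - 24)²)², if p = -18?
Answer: 3111696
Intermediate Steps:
((p - 24)²)² = ((-18 - 24)²)² = ((-42)²)² = 1764² = 3111696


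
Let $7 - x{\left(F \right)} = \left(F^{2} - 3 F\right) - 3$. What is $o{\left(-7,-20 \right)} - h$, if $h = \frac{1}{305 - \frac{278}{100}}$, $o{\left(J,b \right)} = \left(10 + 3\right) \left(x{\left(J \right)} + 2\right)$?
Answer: $- \frac{11393744}{15111} \approx -754.0$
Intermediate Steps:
$x{\left(F \right)} = 10 - F^{2} + 3 F$ ($x{\left(F \right)} = 7 - \left(\left(F^{2} - 3 F\right) - 3\right) = 7 - \left(-3 + F^{2} - 3 F\right) = 7 + \left(3 - F^{2} + 3 F\right) = 10 - F^{2} + 3 F$)
$o{\left(J,b \right)} = 156 - 13 J^{2} + 39 J$ ($o{\left(J,b \right)} = \left(10 + 3\right) \left(\left(10 - J^{2} + 3 J\right) + 2\right) = 13 \left(12 - J^{2} + 3 J\right) = 156 - 13 J^{2} + 39 J$)
$h = \frac{50}{15111}$ ($h = \frac{1}{305 - \frac{139}{50}} = \frac{1}{\frac{15111}{50}} = \frac{50}{15111} \approx 0.0033088$)
$o{\left(-7,-20 \right)} - h = \left(156 - 13 \left(-7\right)^{2} + 39 \left(-7\right)\right) - \frac{50}{15111} = \left(156 - 637 - 273\right) - \frac{50}{15111} = -754 - \frac{50}{15111} = - \frac{11393744}{15111}$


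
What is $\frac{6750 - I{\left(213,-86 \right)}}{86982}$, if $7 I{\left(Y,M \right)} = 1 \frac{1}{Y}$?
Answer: $\frac{10064249}{129690162} \approx 0.077602$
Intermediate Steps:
$I{\left(Y,M \right)} = \frac{1}{7 Y}$ ($I{\left(Y,M \right)} = \frac{1 \frac{1}{Y}}{7} = \frac{1}{7 Y}$)
$\frac{6750 - I{\left(213,-86 \right)}}{86982} = \frac{6750 - \frac{1}{7 \cdot 213}}{86982} = \left(6750 - \frac{1}{7} \cdot \frac{1}{213}\right) \frac{1}{86982} = \left(6750 - \frac{1}{1491}\right) \frac{1}{86982} = \frac{10064249}{1491} \cdot \frac{1}{86982} = \frac{10064249}{129690162}$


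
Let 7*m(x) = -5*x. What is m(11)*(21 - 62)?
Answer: 2255/7 ≈ 322.14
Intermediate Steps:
m(x) = -5*x/7 (m(x) = (-5*x)/7 = -5*x/7)
m(11)*(21 - 62) = (-5/7*11)*(21 - 62) = -55/7*(-41) = 2255/7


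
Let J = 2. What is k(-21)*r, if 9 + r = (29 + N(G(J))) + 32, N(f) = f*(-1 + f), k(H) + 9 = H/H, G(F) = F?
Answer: -432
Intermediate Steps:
k(H) = -8 (k(H) = -9 + H/H = -9 + 1 = -8)
r = 54 (r = -9 + ((29 + 2*(-1 + 2)) + 32) = -9 + ((29 + 2*1) + 32) = -9 + ((29 + 2) + 32) = -9 + (31 + 32) = -9 + 63 = 54)
k(-21)*r = -8*54 = -432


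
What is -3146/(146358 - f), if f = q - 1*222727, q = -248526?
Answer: -3146/617611 ≈ -0.0050938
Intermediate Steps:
f = -471253 (f = -248526 - 1*222727 = -248526 - 222727 = -471253)
-3146/(146358 - f) = -3146/(146358 - 1*(-471253)) = -3146/(146358 + 471253) = -3146/617611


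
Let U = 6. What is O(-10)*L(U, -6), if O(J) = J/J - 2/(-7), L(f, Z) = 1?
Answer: 9/7 ≈ 1.2857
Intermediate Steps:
O(J) = 9/7 (O(J) = 1 - 2*(-⅐) = 1 + 2/7 = 9/7)
O(-10)*L(U, -6) = (9/7)*1 = 9/7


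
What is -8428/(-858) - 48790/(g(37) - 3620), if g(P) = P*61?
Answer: 26674592/584727 ≈ 45.619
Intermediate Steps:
g(P) = 61*P
-8428/(-858) - 48790/(g(37) - 3620) = -8428/(-858) - 48790/(61*37 - 3620) = -8428*(-1/858) - 48790/(2257 - 3620) = 4214/429 - 48790/(-1363) = 4214/429 - 48790*(-1/1363) = 4214/429 + 48790/1363 = 26674592/584727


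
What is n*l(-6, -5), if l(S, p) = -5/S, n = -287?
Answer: -1435/6 ≈ -239.17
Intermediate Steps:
n*l(-6, -5) = -(-1435)/(-6) = -(-1435)*(-1)/6 = -287*5/6 = -1435/6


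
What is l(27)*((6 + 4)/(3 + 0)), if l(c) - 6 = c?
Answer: 110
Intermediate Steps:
l(c) = 6 + c
l(27)*((6 + 4)/(3 + 0)) = (6 + 27)*((6 + 4)/(3 + 0)) = 33*(10/3) = 110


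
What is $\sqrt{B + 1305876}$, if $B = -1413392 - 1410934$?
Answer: $5 i \sqrt{60738} \approx 1232.3 i$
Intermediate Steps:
$B = -2824326$ ($B = -1413392 - 1410934 = -2824326$)
$\sqrt{B + 1305876} = \sqrt{-2824326 + 1305876} = \sqrt{-1518450} = 5 i \sqrt{60738}$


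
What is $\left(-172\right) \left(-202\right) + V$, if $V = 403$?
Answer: $35147$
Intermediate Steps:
$\left(-172\right) \left(-202\right) + V = \left(-172\right) \left(-202\right) + 403 = 34744 + 403 = 35147$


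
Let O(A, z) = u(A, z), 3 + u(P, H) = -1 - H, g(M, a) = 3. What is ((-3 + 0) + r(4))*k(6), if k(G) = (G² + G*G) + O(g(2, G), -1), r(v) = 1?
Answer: -138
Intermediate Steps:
u(P, H) = -4 - H (u(P, H) = -3 + (-1 - H) = -4 - H)
O(A, z) = -4 - z
k(G) = -3 + 2*G² (k(G) = (G² + G*G) + (-4 - 1*(-1)) = (G² + G²) + (-4 + 1) = 2*G² - 3 = -3 + 2*G²)
((-3 + 0) + r(4))*k(6) = ((-3 + 0) + 1)*(-3 + 2*6²) = (-3 + 1)*(-3 + 2*36) = -2*(-3 + 72) = -2*69 = -138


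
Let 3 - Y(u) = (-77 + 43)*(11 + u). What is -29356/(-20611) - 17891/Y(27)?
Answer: -330735381/26691245 ≈ -12.391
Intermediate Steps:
Y(u) = 377 + 34*u (Y(u) = 3 - (-77 + 43)*(11 + u) = 3 - (-34)*(11 + u) = 3 - (-374 - 34*u) = 3 + (374 + 34*u) = 377 + 34*u)
-29356/(-20611) - 17891/Y(27) = -29356/(-20611) - 17891/(377 + 34*27) = -29356*(-1/20611) - 17891/(377 + 918) = 29356/20611 - 17891/1295 = -330735381/26691245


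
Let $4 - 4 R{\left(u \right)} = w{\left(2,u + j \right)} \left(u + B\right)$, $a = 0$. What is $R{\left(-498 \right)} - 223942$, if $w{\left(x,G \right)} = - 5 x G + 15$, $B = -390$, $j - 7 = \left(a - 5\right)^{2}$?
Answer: $813909$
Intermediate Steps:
$j = 32$ ($j = 7 + \left(0 - 5\right)^{2} = 7 + \left(-5\right)^{2} = 7 + 25 = 32$)
$w{\left(x,G \right)} = 15 - 5 G x$ ($w{\left(x,G \right)} = - 5 G x + 15 = 15 - 5 G x$)
$R{\left(u \right)} = 1 - \frac{\left(-390 + u\right) \left(-305 - 10 u\right)}{4}$ ($R{\left(u \right)} = 1 - \frac{\left(15 - 5 \left(u + 32\right) 2\right) \left(u - 390\right)}{4} = 1 - \frac{\left(15 - 5 \left(32 + u\right) 2\right) \left(-390 + u\right)}{4} = 1 - \frac{\left(15 - \left(320 + 10 u\right)\right) \left(-390 + u\right)}{4} = 1 - \frac{\left(-305 - 10 u\right) \left(-390 + u\right)}{4} = 1 - \frac{\left(-390 + u\right) \left(-305 - 10 u\right)}{4}$)
$R{\left(-498 \right)} - 223942 = \left(- \frac{59473}{2} - - \frac{895155}{2} + \frac{5 \left(-498\right)^{2}}{2}\right) - 223942 = \left(- \frac{59473}{2} + \frac{895155}{2} + \frac{5}{2} \cdot 248004\right) - 223942 = \left(- \frac{59473}{2} + \frac{895155}{2} + 620010\right) - 223942 = 1037851 - 223942 = 813909$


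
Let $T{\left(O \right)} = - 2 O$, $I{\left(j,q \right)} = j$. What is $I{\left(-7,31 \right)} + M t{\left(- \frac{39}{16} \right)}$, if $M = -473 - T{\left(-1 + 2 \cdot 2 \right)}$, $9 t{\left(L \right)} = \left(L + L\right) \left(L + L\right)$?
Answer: $- \frac{79371}{64} \approx -1240.2$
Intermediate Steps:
$t{\left(L \right)} = \frac{4 L^{2}}{9}$ ($t{\left(L \right)} = \frac{\left(L + L\right) \left(L + L\right)}{9} = \frac{2 L 2 L}{9} = \frac{4 L^{2}}{9}$)
$M = -467$ ($M = -473 - - 2 \left(-1 + 2 \cdot 2\right) = -473 - - 2 \left(-1 + 4\right) = -473 - \left(-2\right) 3 = -473 - -6 = -473 + 6 = -467$)
$I{\left(-7,31 \right)} + M t{\left(- \frac{39}{16} \right)} = -7 - 467 \frac{4 \left(- \frac{39}{16}\right)^{2}}{9} = -7 - 467 \cdot \frac{4}{9} \cdot \frac{1521}{256} = -7 - \frac{78923}{64} = - \frac{79371}{64}$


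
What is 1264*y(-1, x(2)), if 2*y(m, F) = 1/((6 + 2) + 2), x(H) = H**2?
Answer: 316/5 ≈ 63.200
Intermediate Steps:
y(m, F) = 1/20 (y(m, F) = 1/(2*((6 + 2) + 2)) = 1/(2*(8 + 2)) = (1/2)/10 = (1/2)*(1/10) = 1/20)
1264*y(-1, x(2)) = 1264*(1/20) = 316/5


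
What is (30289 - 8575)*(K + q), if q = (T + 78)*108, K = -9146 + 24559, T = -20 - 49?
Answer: 355783890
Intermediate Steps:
T = -69
K = 15413
q = 972 (q = (-69 + 78)*108 = 9*108 = 972)
(30289 - 8575)*(K + q) = (30289 - 8575)*(15413 + 972) = 21714*16385 = 355783890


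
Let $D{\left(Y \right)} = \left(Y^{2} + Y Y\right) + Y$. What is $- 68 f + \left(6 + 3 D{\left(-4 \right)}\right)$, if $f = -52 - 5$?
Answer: $3966$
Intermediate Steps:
$D{\left(Y \right)} = Y + 2 Y^{2}$ ($D{\left(Y \right)} = \left(Y^{2} + Y^{2}\right) + Y = 2 Y^{2} + Y = Y + 2 Y^{2}$)
$f = -57$
$- 68 f + \left(6 + 3 D{\left(-4 \right)}\right) = \left(-68\right) \left(-57\right) + \left(6 + 3 \left(- 4 \left(1 + 2 \left(-4\right)\right)\right)\right) = 3876 + \left(6 + 3 \left(- 4 \left(1 - 8\right)\right)\right) = 3876 + \left(6 + 3 \left(\left(-4\right) \left(-7\right)\right)\right) = 3876 + \left(6 + 3 \cdot 28\right) = 3876 + \left(6 + 84\right) = 3876 + 90 = 3966$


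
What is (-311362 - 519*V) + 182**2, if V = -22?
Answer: -266820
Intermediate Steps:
(-311362 - 519*V) + 182**2 = (-311362 - 519*(-22)) + 182**2 = (-311362 + 11418) + 33124 = -299944 + 33124 = -266820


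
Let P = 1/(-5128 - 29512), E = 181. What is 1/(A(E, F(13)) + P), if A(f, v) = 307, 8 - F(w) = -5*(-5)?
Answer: 34640/10634479 ≈ 0.0032573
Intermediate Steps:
F(w) = -17 (F(w) = 8 - (-5)*(-5) = 8 - 1*25 = 8 - 25 = -17)
P = -1/34640 (P = 1/(-34640) = -1/34640 ≈ -2.8868e-5)
1/(A(E, F(13)) + P) = 1/(307 - 1/34640) = 1/(10634479/34640) = 34640/10634479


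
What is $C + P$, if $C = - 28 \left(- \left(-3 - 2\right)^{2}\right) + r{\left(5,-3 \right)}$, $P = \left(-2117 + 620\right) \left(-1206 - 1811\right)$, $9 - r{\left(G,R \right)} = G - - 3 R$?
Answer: $4517162$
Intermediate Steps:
$r{\left(G,R \right)} = 9 - G - 3 R$ ($r{\left(G,R \right)} = 9 - \left(G - - 3 R\right) = 9 - \left(G + 3 R\right) = 9 - G - 3 R$)
$P = 4516449$ ($P = \left(-1497\right) \left(-3017\right) = 4516449$)
$C = 713$ ($C = - 28 \left(- \left(-3 - 2\right)^{2}\right) - -13 = - 28 \left(- \left(-5\right)^{2}\right) + \left(9 - 5 + 9\right) = - 28 \left(\left(-1\right) 25\right) + 13 = \left(-28\right) \left(-25\right) + 13 = 700 + 13 = 713$)
$C + P = 713 + 4516449 = 4517162$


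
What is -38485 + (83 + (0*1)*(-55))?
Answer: -38402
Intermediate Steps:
-38485 + (83 + (0*1)*(-55)) = -38485 + (83 + 0*(-55)) = -38485 + (83 + 0) = -38485 + 83 = -38402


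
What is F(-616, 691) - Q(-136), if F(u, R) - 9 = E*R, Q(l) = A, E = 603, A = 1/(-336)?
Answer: 140005153/336 ≈ 4.1668e+5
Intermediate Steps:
A = -1/336 ≈ -0.0029762
Q(l) = -1/336
F(u, R) = 9 + 603*R
F(-616, 691) - Q(-136) = (9 + 603*691) - 1*(-1/336) = (9 + 416673) + 1/336 = 416682 + 1/336 = 140005153/336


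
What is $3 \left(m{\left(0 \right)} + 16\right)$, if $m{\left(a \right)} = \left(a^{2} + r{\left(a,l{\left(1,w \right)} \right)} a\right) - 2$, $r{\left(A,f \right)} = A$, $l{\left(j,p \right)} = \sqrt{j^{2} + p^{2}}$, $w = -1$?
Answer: $42$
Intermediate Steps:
$m{\left(a \right)} = -2 + 2 a^{2}$ ($m{\left(a \right)} = \left(a^{2} + a a\right) - 2 = \left(a^{2} + a^{2}\right) - 2 = 2 a^{2} - 2 = -2 + 2 a^{2}$)
$3 \left(m{\left(0 \right)} + 16\right) = 3 \left(\left(-2 + 2 \cdot 0^{2}\right) + 16\right) = 3 \left(\left(-2 + 2 \cdot 0\right) + 16\right) = 3 \left(\left(-2 + 0\right) + 16\right) = 3 \left(-2 + 16\right) = 3 \cdot 14 = 42$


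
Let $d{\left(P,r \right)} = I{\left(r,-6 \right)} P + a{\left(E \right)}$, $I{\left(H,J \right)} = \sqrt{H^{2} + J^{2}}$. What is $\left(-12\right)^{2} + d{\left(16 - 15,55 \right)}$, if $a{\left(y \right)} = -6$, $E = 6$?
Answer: $138 + \sqrt{3061} \approx 193.33$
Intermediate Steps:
$d{\left(P,r \right)} = -6 + P \sqrt{36 + r^{2}}$ ($d{\left(P,r \right)} = \sqrt{r^{2} + \left(-6\right)^{2}} P - 6 = \sqrt{r^{2} + 36} P - 6 = \sqrt{36 + r^{2}} P - 6 = P \sqrt{36 + r^{2}} - 6 = -6 + P \sqrt{36 + r^{2}}$)
$\left(-12\right)^{2} + d{\left(16 - 15,55 \right)} = \left(-12\right)^{2} - \left(6 - \left(16 - 15\right) \sqrt{36 + 55^{2}}\right) = 144 - \left(6 - \left(16 - 15\right) \sqrt{36 + 3025}\right) = 144 - \left(6 - \sqrt{3061}\right) = 138 + \sqrt{3061}$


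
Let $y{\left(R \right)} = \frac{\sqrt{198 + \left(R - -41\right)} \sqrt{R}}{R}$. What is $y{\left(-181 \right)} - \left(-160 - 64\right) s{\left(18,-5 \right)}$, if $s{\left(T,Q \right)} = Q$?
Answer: $-1120 - \frac{i \sqrt{10498}}{181} \approx -1120.0 - 0.56608 i$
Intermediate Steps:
$y{\left(R \right)} = \frac{\sqrt{239 + R}}{\sqrt{R}}$ ($y{\left(R \right)} = \frac{\sqrt{198 + \left(R + 41\right)} \sqrt{R}}{R} = \frac{\sqrt{198 + \left(41 + R\right)} \sqrt{R}}{R} = \frac{\sqrt{239 + R} \sqrt{R}}{R} = \frac{\sqrt{R} \sqrt{239 + R}}{R} = \frac{\sqrt{239 + R}}{\sqrt{R}}$)
$y{\left(-181 \right)} - \left(-160 - 64\right) s{\left(18,-5 \right)} = \frac{\sqrt{239 - 181}}{i \sqrt{181}} - \left(-160 - 64\right) \left(-5\right) = - \frac{i \sqrt{181}}{181} \sqrt{58} - \left(-224\right) \left(-5\right) = - \frac{i \sqrt{10498}}{181} - 1120 = -1120 - \frac{i \sqrt{10498}}{181}$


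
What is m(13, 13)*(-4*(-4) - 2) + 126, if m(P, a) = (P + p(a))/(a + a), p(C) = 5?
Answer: 1764/13 ≈ 135.69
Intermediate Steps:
m(P, a) = (5 + P)/(2*a) (m(P, a) = (P + 5)/(a + a) = (5 + P)/((2*a)) = (5 + P)*(1/(2*a)) = (5 + P)/(2*a))
m(13, 13)*(-4*(-4) - 2) + 126 = ((½)*(5 + 13)/13)*(-4*(-4) - 2) + 126 = ((½)*(1/13)*18)*(16 - 2) + 126 = (9/13)*14 + 126 = 126/13 + 126 = 1764/13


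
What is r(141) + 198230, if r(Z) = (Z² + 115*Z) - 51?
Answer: 234275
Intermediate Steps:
r(Z) = -51 + Z² + 115*Z
r(141) + 198230 = (-51 + 141² + 115*141) + 198230 = (-51 + 19881 + 16215) + 198230 = 36045 + 198230 = 234275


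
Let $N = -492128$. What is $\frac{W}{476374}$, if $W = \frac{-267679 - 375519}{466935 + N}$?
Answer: $\frac{321599}{6000645091} \approx 5.3594 \cdot 10^{-5}$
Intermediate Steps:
$W = \frac{643198}{25193}$ ($W = \frac{-267679 - 375519}{466935 - 492128} = - \frac{643198}{-25193} = \left(-643198\right) \left(- \frac{1}{25193}\right) = \frac{643198}{25193} \approx 25.531$)
$\frac{W}{476374} = \frac{643198}{25193 \cdot 476374} = \frac{643198}{25193} \cdot \frac{1}{476374} = \frac{321599}{6000645091}$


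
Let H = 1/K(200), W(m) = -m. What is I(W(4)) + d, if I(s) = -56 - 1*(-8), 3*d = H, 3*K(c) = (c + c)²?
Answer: -7679999/160000 ≈ -48.000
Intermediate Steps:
K(c) = 4*c²/3 (K(c) = (c + c)²/3 = (2*c)²/3 = (4*c²)/3 = 4*c²/3)
H = 3/160000 (H = 1/((4/3)*200²) = 1/((4/3)*40000) = 1/(160000/3) = 3/160000 ≈ 1.8750e-5)
d = 1/160000 (d = (⅓)*(3/160000) = 1/160000 ≈ 6.2500e-6)
I(s) = -48 (I(s) = -56 + 8 = -48)
I(W(4)) + d = -48 + 1/160000 = -7679999/160000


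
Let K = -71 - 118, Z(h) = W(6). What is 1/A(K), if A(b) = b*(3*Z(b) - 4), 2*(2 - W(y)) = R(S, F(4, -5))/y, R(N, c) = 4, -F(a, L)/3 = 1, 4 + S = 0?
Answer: -1/189 ≈ -0.0052910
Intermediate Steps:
S = -4 (S = -4 + 0 = -4)
F(a, L) = -3 (F(a, L) = -3*1 = -3)
W(y) = 2 - 2/y
Z(h) = 5/3 (Z(h) = 2 - 2/6 = 2 - 2*⅙ = 2 - ⅓ = 5/3)
K = -189
A(b) = b (A(b) = b*(3*(5/3) - 4) = b*(5 - 4) = b*1 = b)
1/A(K) = 1/(-189) = -1/189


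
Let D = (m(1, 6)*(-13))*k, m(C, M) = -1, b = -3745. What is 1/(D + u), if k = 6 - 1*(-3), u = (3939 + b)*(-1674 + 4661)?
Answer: 1/579595 ≈ 1.7253e-6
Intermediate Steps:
u = 579478 (u = (3939 - 3745)*(-1674 + 4661) = 194*2987 = 579478)
k = 9 (k = 6 + 3 = 9)
D = 117 (D = -1*(-13)*9 = 13*9 = 117)
1/(D + u) = 1/(117 + 579478) = 1/579595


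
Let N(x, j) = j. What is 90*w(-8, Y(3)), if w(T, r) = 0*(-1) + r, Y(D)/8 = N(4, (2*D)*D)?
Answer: 12960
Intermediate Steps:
Y(D) = 16*D² (Y(D) = 8*((2*D)*D) = 8*(2*D²) = 16*D²)
w(T, r) = r (w(T, r) = 0 + r = r)
90*w(-8, Y(3)) = 90*(16*3²) = 90*(16*9) = 90*144 = 12960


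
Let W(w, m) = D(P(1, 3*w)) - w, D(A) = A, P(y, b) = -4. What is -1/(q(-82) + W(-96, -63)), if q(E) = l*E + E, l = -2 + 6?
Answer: 1/318 ≈ 0.0031447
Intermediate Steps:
l = 4
W(w, m) = -4 - w
q(E) = 5*E (q(E) = 4*E + E = 5*E)
-1/(q(-82) + W(-96, -63)) = -1/(5*(-82) + (-4 - 1*(-96))) = -1/(-410 + (-4 + 96)) = -1/(-410 + 92) = -1/(-318) = -1*(-1/318) = 1/318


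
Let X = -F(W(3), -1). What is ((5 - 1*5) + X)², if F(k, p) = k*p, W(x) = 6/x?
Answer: 4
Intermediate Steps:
X = 2 (X = -6/3*(-1) = -6*(⅓)*(-1) = -2*(-1) = -1*(-2) = 2)
((5 - 1*5) + X)² = ((5 - 1*5) + 2)² = ((5 - 5) + 2)² = (0 + 2)² = 2² = 4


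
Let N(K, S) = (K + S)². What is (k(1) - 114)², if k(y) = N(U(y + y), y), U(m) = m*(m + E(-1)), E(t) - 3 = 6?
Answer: 172225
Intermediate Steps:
E(t) = 9 (E(t) = 3 + 6 = 9)
U(m) = m*(9 + m) (U(m) = m*(m + 9) = m*(9 + m))
k(y) = (y + 2*y*(9 + 2*y))² (k(y) = ((y + y)*(9 + (y + y)) + y)² = ((2*y)*(9 + 2*y) + y)² = (2*y*(9 + 2*y) + y)² = (y + 2*y*(9 + 2*y))²)
(k(1) - 114)² = (1²*(19 + 4*1)² - 114)² = (1*(19 + 4)² - 114)² = (1*23² - 114)² = (1*529 - 114)² = (529 - 114)² = 415² = 172225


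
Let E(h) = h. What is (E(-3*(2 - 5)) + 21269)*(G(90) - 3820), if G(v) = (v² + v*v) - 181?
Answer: 259570322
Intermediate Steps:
G(v) = -181 + 2*v² (G(v) = (v² + v²) - 181 = 2*v² - 181 = -181 + 2*v²)
(E(-3*(2 - 5)) + 21269)*(G(90) - 3820) = (-3*(2 - 5) + 21269)*((-181 + 2*90²) - 3820) = (-3*(-3) + 21269)*((-181 + 2*8100) - 3820) = (9 + 21269)*((-181 + 16200) - 3820) = 21278*(16019 - 3820) = 21278*12199 = 259570322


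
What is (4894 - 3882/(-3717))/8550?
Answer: 606496/1059345 ≈ 0.57252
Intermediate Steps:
(4894 - 3882/(-3717))/8550 = (4894 - 3882*(-1)/3717)*(1/8550) = (4894 - 1*(-1294/1239))*(1/8550) = (4894 + 1294/1239)*(1/8550) = (6064960/1239)*(1/8550) = 606496/1059345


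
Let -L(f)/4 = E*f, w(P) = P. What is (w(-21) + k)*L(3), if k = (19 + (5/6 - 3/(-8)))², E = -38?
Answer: 4239451/24 ≈ 1.7664e+5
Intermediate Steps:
L(f) = 152*f (L(f) = -(-152)*f = 152*f)
k = 235225/576 (k = (19 + (5*(⅙) - 3*(-⅛)))² = (19 + (⅚ + 3/8))² = (19 + 29/24)² = (485/24)² = 235225/576 ≈ 408.38)
(w(-21) + k)*L(3) = (-21 + 235225/576)*(152*3) = (223129/576)*456 = 4239451/24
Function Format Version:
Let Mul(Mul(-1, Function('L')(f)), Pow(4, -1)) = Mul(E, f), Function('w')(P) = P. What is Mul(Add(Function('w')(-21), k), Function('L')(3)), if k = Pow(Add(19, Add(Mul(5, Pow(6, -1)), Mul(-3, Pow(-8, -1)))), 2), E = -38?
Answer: Rational(4239451, 24) ≈ 1.7664e+5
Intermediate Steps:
Function('L')(f) = Mul(152, f) (Function('L')(f) = Mul(-4, Mul(-38, f)) = Mul(152, f))
k = Rational(235225, 576) (k = Pow(Add(19, Add(Mul(5, Rational(1, 6)), Mul(-3, Rational(-1, 8)))), 2) = Pow(Add(19, Add(Rational(5, 6), Rational(3, 8))), 2) = Pow(Add(19, Rational(29, 24)), 2) = Pow(Rational(485, 24), 2) = Rational(235225, 576) ≈ 408.38)
Mul(Add(Function('w')(-21), k), Function('L')(3)) = Mul(Add(-21, Rational(235225, 576)), Mul(152, 3)) = Mul(Rational(223129, 576), 456) = Rational(4239451, 24)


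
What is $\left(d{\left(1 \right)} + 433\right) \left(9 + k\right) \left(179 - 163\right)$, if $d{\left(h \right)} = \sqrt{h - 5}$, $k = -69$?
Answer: $-415680 - 1920 i \approx -4.1568 \cdot 10^{5} - 1920.0 i$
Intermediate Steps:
$d{\left(h \right)} = \sqrt{-5 + h}$ ($d{\left(h \right)} = \sqrt{h - 5} = \sqrt{-5 + h}$)
$\left(d{\left(1 \right)} + 433\right) \left(9 + k\right) \left(179 - 163\right) = \left(\sqrt{-5 + 1} + 433\right) \left(9 - 69\right) \left(179 - 163\right) = \left(\sqrt{-4} + 433\right) \left(\left(-60\right) 16\right) = \left(2 i + 433\right) \left(-960\right) = \left(433 + 2 i\right) \left(-960\right) = -415680 - 1920 i$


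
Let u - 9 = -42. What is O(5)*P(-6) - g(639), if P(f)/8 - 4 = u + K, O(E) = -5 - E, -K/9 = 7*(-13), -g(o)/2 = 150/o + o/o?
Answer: -13461074/213 ≈ -63198.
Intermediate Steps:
u = -33 (u = 9 - 42 = -33)
g(o) = -2 - 300/o (g(o) = -2*(150/o + o/o) = -2*(150/o + 1) = -2*(1 + 150/o) = -2 - 300/o)
K = 819 (K = -63*(-13) = -9*(-91) = 819)
P(f) = 6320 (P(f) = 32 + 8*(-33 + 819) = 32 + 8*786 = 32 + 6288 = 6320)
O(5)*P(-6) - g(639) = (-5 - 1*5)*6320 - (-2 - 300/639) = (-5 - 5)*6320 - (-2 - 300*1/639) = -10*6320 - (-2 - 100/213) = -63200 - 1*(-526/213) = -63200 + 526/213 = -13461074/213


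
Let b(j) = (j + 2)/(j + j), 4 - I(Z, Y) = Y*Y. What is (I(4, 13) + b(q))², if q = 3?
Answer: 970225/36 ≈ 26951.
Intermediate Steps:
I(Z, Y) = 4 - Y² (I(Z, Y) = 4 - Y*Y = 4 - Y²)
b(j) = (2 + j)/(2*j) (b(j) = (2 + j)/((2*j)) = (2 + j)*(1/(2*j)) = (2 + j)/(2*j))
(I(4, 13) + b(q))² = ((4 - 1*13²) + (½)*(2 + 3)/3)² = ((4 - 1*169) + (½)*(⅓)*5)² = ((4 - 169) + ⅚)² = (-165 + ⅚)² = (-985/6)² = 970225/36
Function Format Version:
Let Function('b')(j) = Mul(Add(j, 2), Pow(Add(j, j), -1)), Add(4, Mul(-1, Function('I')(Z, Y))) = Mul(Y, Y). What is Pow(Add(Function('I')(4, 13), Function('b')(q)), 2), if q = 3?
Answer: Rational(970225, 36) ≈ 26951.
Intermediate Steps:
Function('I')(Z, Y) = Add(4, Mul(-1, Pow(Y, 2))) (Function('I')(Z, Y) = Add(4, Mul(-1, Mul(Y, Y))) = Add(4, Mul(-1, Pow(Y, 2))))
Function('b')(j) = Mul(Rational(1, 2), Pow(j, -1), Add(2, j)) (Function('b')(j) = Mul(Add(2, j), Pow(Mul(2, j), -1)) = Mul(Add(2, j), Mul(Rational(1, 2), Pow(j, -1))) = Mul(Rational(1, 2), Pow(j, -1), Add(2, j)))
Pow(Add(Function('I')(4, 13), Function('b')(q)), 2) = Pow(Add(Add(4, Mul(-1, Pow(13, 2))), Mul(Rational(1, 2), Pow(3, -1), Add(2, 3))), 2) = Pow(Add(Add(4, Mul(-1, 169)), Mul(Rational(1, 2), Rational(1, 3), 5)), 2) = Pow(Add(Add(4, -169), Rational(5, 6)), 2) = Pow(Add(-165, Rational(5, 6)), 2) = Pow(Rational(-985, 6), 2) = Rational(970225, 36)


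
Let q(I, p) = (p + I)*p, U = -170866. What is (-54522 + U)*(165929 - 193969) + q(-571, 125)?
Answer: 6319823770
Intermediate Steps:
q(I, p) = p*(I + p) (q(I, p) = (I + p)*p = p*(I + p))
(-54522 + U)*(165929 - 193969) + q(-571, 125) = (-54522 - 170866)*(165929 - 193969) + 125*(-571 + 125) = -225388*(-28040) + 125*(-446) = 6319879520 - 55750 = 6319823770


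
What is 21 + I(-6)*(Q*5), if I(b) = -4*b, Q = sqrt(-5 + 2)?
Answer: 21 + 120*I*sqrt(3) ≈ 21.0 + 207.85*I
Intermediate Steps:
Q = I*sqrt(3) (Q = sqrt(-3) = I*sqrt(3) ≈ 1.732*I)
21 + I(-6)*(Q*5) = 21 + (-4*(-6))*((I*sqrt(3))*5) = 21 + 24*(5*I*sqrt(3)) = 21 + 120*I*sqrt(3)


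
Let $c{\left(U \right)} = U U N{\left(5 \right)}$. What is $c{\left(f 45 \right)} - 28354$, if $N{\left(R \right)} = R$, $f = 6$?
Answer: $336146$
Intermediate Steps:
$c{\left(U \right)} = 5 U^{2}$ ($c{\left(U \right)} = U U 5 = U^{2} \cdot 5 = 5 U^{2}$)
$c{\left(f 45 \right)} - 28354 = 5 \left(6 \cdot 45\right)^{2} - 28354 = 5 \cdot 270^{2} - 28354 = 5 \cdot 72900 - 28354 = 364500 - 28354 = 336146$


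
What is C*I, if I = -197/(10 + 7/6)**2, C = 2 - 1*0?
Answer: -14184/4489 ≈ -3.1597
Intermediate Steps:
C = 2 (C = 2 + 0 = 2)
I = -7092/4489 (I = -197/(10 + 7*(1/6))**2 = -197/(10 + 7/6)**2 = -197/((67/6)**2) = -197/4489/36 = -197*36/4489 = -7092/4489 ≈ -1.5799)
C*I = 2*(-7092/4489) = -14184/4489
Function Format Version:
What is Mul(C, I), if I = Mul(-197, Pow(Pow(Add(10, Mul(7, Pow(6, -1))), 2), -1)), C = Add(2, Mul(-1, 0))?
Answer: Rational(-14184, 4489) ≈ -3.1597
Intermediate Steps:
C = 2 (C = Add(2, 0) = 2)
I = Rational(-7092, 4489) (I = Mul(-197, Pow(Pow(Add(10, Mul(7, Rational(1, 6))), 2), -1)) = Mul(-197, Pow(Pow(Add(10, Rational(7, 6)), 2), -1)) = Mul(-197, Pow(Pow(Rational(67, 6), 2), -1)) = Mul(-197, Pow(Rational(4489, 36), -1)) = Mul(-197, Rational(36, 4489)) = Rational(-7092, 4489) ≈ -1.5799)
Mul(C, I) = Mul(2, Rational(-7092, 4489)) = Rational(-14184, 4489)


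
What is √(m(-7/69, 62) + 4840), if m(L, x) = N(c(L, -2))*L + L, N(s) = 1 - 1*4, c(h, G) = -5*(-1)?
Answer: √23044206/69 ≈ 69.572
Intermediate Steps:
c(h, G) = 5
N(s) = -3 (N(s) = 1 - 4 = -3)
m(L, x) = -2*L (m(L, x) = -3*L + L = -2*L)
√(m(-7/69, 62) + 4840) = √(-(-14)/69 + 4840) = √(-2*(-7/69) + 4840) = √(14/69 + 4840) = √(333974/69) = √23044206/69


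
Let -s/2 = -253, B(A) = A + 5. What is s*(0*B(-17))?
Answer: 0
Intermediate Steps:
B(A) = 5 + A
s = 506 (s = -2*(-253) = 506)
s*(0*B(-17)) = 506*(0*(5 - 17)) = 506*(0*(-12)) = 506*0 = 0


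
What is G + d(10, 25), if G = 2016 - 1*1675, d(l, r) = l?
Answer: 351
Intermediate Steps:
G = 341 (G = 2016 - 1675 = 341)
G + d(10, 25) = 341 + 10 = 351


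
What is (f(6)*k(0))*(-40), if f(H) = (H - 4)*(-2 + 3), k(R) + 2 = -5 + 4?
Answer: 240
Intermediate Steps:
k(R) = -3 (k(R) = -2 + (-5 + 4) = -2 - 1 = -3)
f(H) = -4 + H (f(H) = (-4 + H)*1 = -4 + H)
(f(6)*k(0))*(-40) = ((-4 + 6)*(-3))*(-40) = (2*(-3))*(-40) = -6*(-40) = 240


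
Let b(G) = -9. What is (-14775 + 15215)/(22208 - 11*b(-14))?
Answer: 440/22307 ≈ 0.019725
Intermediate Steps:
(-14775 + 15215)/(22208 - 11*b(-14)) = (-14775 + 15215)/(22208 - 11*(-9)) = 440/(22208 + 99) = 440/22307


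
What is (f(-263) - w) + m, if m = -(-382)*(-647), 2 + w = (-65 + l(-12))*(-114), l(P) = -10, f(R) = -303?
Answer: -256005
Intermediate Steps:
w = 8548 (w = -2 + (-65 - 10)*(-114) = -2 - 75*(-114) = -2 + 8550 = 8548)
m = -247154 (m = -382*647 = -247154)
(f(-263) - w) + m = (-303 - 1*8548) - 247154 = (-303 - 8548) - 247154 = -8851 - 247154 = -256005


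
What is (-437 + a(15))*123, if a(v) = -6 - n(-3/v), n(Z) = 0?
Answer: -54489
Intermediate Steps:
a(v) = -6 (a(v) = -6 - 1*0 = -6 + 0 = -6)
(-437 + a(15))*123 = (-437 - 6)*123 = -443*123 = -54489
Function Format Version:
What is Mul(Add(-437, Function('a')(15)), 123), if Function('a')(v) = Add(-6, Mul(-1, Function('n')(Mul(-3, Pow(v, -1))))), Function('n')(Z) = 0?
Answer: -54489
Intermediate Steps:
Function('a')(v) = -6 (Function('a')(v) = Add(-6, Mul(-1, 0)) = Add(-6, 0) = -6)
Mul(Add(-437, Function('a')(15)), 123) = Mul(Add(-437, -6), 123) = Mul(-443, 123) = -54489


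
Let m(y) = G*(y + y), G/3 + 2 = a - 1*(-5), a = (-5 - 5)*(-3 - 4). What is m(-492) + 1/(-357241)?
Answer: -76984006537/357241 ≈ -2.1550e+5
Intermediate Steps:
a = 70 (a = -10*(-7) = 70)
G = 219 (G = -6 + 3*(70 - 1*(-5)) = -6 + 3*(70 + 5) = -6 + 3*75 = -6 + 225 = 219)
m(y) = 438*y (m(y) = 219*(y + y) = 219*(2*y) = 438*y)
m(-492) + 1/(-357241) = 438*(-492) + 1/(-357241) = -215496 - 1/357241 = -76984006537/357241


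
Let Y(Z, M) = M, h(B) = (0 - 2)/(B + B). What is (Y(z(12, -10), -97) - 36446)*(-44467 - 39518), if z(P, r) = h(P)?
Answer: 3069063855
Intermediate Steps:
h(B) = -1/B (h(B) = -2*1/(2*B) = -1/B)
z(P, r) = -1/P
(Y(z(12, -10), -97) - 36446)*(-44467 - 39518) = (-97 - 36446)*(-44467 - 39518) = -36543*(-83985) = 3069063855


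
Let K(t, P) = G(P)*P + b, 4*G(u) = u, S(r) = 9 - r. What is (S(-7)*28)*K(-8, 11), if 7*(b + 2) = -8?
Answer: 12144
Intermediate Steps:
b = -22/7 (b = -2 + (1/7)*(-8) = -2 - 8/7 = -22/7 ≈ -3.1429)
G(u) = u/4
K(t, P) = -22/7 + P**2/4 (K(t, P) = (P/4)*P - 22/7 = P**2/4 - 22/7 = -22/7 + P**2/4)
(S(-7)*28)*K(-8, 11) = ((9 - 1*(-7))*28)*(-22/7 + (1/4)*11**2) = ((9 + 7)*28)*(-22/7 + (1/4)*121) = (16*28)*(-22/7 + 121/4) = 448*(759/28) = 12144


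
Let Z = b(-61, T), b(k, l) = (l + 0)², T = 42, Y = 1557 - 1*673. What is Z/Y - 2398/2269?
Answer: 470671/501449 ≈ 0.93862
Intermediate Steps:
Y = 884 (Y = 1557 - 673 = 884)
b(k, l) = l²
Z = 1764 (Z = 42² = 1764)
Z/Y - 2398/2269 = 1764/884 - 2398/2269 = 1764*(1/884) - 2398*1/2269 = 441/221 - 2398/2269 = 470671/501449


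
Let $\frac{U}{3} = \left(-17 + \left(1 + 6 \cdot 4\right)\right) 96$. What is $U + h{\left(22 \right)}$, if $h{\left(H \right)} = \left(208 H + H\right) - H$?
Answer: $6880$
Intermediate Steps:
$h{\left(H \right)} = 208 H$ ($h{\left(H \right)} = 209 H - H = 208 H$)
$U = 2304$ ($U = 3 \left(-17 + \left(1 + 6 \cdot 4\right)\right) 96 = 3 \left(-17 + \left(1 + 24\right)\right) 96 = 3 \left(-17 + 25\right) 96 = 3 \cdot 8 \cdot 96 = 3 \cdot 768 = 2304$)
$U + h{\left(22 \right)} = 2304 + 208 \cdot 22 = 2304 + 4576 = 6880$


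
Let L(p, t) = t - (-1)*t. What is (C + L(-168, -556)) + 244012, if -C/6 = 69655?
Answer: -175030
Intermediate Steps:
C = -417930 (C = -6*69655 = -417930)
L(p, t) = 2*t (L(p, t) = t + t = 2*t)
(C + L(-168, -556)) + 244012 = (-417930 + 2*(-556)) + 244012 = (-417930 - 1112) + 244012 = -419042 + 244012 = -175030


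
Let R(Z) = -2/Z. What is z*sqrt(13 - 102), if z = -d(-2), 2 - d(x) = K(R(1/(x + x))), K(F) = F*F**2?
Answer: 510*I*sqrt(89) ≈ 4811.3*I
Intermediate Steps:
K(F) = F**3
d(x) = 2 + 64*x**3 (d(x) = 2 - (-4*x)**3 = 2 - (-64)*x**3 = 2 + 64*x**3)
z = 510 (z = -(2 + 64*(-2)**3) = -(2 + 64*(-8)) = -(2 - 512) = -1*(-510) = 510)
z*sqrt(13 - 102) = 510*sqrt(13 - 102) = 510*sqrt(-89) = 510*(I*sqrt(89)) = 510*I*sqrt(89)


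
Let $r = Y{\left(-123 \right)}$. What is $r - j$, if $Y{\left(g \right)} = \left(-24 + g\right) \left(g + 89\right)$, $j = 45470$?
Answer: $-40472$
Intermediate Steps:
$Y{\left(g \right)} = \left(-24 + g\right) \left(89 + g\right)$
$r = 4998$ ($r = -2136 + \left(-123\right)^{2} + 65 \left(-123\right) = -2136 + 15129 - 7995 = 4998$)
$r - j = 4998 - 45470 = -40472$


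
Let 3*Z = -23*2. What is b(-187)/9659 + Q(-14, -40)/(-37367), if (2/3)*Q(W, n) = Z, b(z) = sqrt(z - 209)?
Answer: 23/37367 + 6*I*sqrt(11)/9659 ≈ 0.00061552 + 0.0020602*I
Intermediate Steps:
Z = -46/3 (Z = (-23*2)/3 = (1/3)*(-46) = -46/3 ≈ -15.333)
b(z) = sqrt(-209 + z)
Q(W, n) = -23 (Q(W, n) = (3/2)*(-46/3) = -23)
b(-187)/9659 + Q(-14, -40)/(-37367) = sqrt(-209 - 187)/9659 - 23/(-37367) = sqrt(-396)*(1/9659) - 23*(-1/37367) = (6*I*sqrt(11))*(1/9659) + 23/37367 = 6*I*sqrt(11)/9659 + 23/37367 = 23/37367 + 6*I*sqrt(11)/9659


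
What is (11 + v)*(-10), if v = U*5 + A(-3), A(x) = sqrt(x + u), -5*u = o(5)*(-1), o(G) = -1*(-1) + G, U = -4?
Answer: 90 - 6*I*sqrt(5) ≈ 90.0 - 13.416*I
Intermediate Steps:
o(G) = 1 + G
u = 6/5 (u = -(1 + 5)*(-1)/5 = -6*(-1)/5 = -1/5*(-6) = 6/5 ≈ 1.2000)
A(x) = sqrt(6/5 + x) (A(x) = sqrt(x + 6/5) = sqrt(6/5 + x))
v = -20 + 3*I*sqrt(5)/5 (v = -4*5 + sqrt(30 + 25*(-3))/5 = -20 + sqrt(30 - 75)/5 = -20 + sqrt(-45)/5 = -20 + (3*I*sqrt(5))/5 = -20 + 3*I*sqrt(5)/5 ≈ -20.0 + 1.3416*I)
(11 + v)*(-10) = (11 + (-20 + 3*I*sqrt(5)/5))*(-10) = (-9 + 3*I*sqrt(5)/5)*(-10) = 90 - 6*I*sqrt(5)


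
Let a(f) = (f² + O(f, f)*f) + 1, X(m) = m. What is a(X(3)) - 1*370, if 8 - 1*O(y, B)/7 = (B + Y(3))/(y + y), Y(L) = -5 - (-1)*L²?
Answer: -433/2 ≈ -216.50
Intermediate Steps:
Y(L) = -5 + L²
O(y, B) = 56 - 7*(4 + B)/(2*y) (O(y, B) = 56 - 7*(B + (-5 + 3²))/(y + y) = 56 - 7*(B + (-5 + 9))/(2*y) = 56 - 7*(B + 4)*1/(2*y) = 56 - 7*(4 + B)*1/(2*y) = 56 - 7*(4 + B)/(2*y))
a(f) = -13 + f² + 105*f/2 (a(f) = (f² + (7*(-4 - f + 16*f)/(2*f))*f) + 1 = (f² + (7*(-4 + 15*f)/(2*f))*f) + 1 = (f² + (-14 + 105*f/2)) + 1 = (-14 + f² + 105*f/2) + 1 = -13 + f² + 105*f/2)
a(X(3)) - 1*370 = (-13 + 3² + (105/2)*3) - 1*370 = (-13 + 9 + 315/2) - 370 = 307/2 - 370 = -433/2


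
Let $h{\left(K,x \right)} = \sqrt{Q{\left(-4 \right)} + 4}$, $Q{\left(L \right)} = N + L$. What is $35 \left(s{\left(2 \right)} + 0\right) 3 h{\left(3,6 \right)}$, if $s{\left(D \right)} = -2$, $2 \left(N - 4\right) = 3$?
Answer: $- 105 \sqrt{22} \approx -492.49$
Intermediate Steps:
$N = \frac{11}{2}$ ($N = 4 + \frac{1}{2} \cdot 3 = 4 + \frac{3}{2} = \frac{11}{2} \approx 5.5$)
$Q{\left(L \right)} = \frac{11}{2} + L$
$h{\left(K,x \right)} = \frac{\sqrt{22}}{2}$ ($h{\left(K,x \right)} = \sqrt{\left(\frac{11}{2} - 4\right) + 4} = \sqrt{\frac{3}{2} + 4} = \sqrt{\frac{11}{2}} = \frac{\sqrt{22}}{2}$)
$35 \left(s{\left(2 \right)} + 0\right) 3 h{\left(3,6 \right)} = 35 \left(-2 + 0\right) 3 \frac{\sqrt{22}}{2} = 35 \left(\left(-2\right) 3\right) \frac{\sqrt{22}}{2} = 35 \left(-6\right) \frac{\sqrt{22}}{2} = - 210 \frac{\sqrt{22}}{2} = - 105 \sqrt{22}$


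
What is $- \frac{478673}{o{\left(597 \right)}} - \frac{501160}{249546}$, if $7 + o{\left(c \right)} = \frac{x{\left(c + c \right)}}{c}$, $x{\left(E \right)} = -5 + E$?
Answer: $\frac{249338140591}{2608890} \approx 95573.0$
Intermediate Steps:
$o{\left(c \right)} = -7 + \frac{-5 + 2 c}{c}$ ($o{\left(c \right)} = -7 + \frac{-5 + \left(c + c\right)}{c} = -7 + \frac{-5 + 2 c}{c}$)
$- \frac{478673}{o{\left(597 \right)}} - \frac{501160}{249546} = - \frac{478673}{-5 - \frac{5}{597}} - \frac{501160}{249546} = - \frac{478673}{-5 - \frac{5}{597}} - \frac{22780}{11343} = - \frac{478673}{- \frac{2990}{597}} - \frac{22780}{11343} = \left(-478673\right) \left(- \frac{597}{2990}\right) - \frac{22780}{11343} = \frac{21982137}{230} - \frac{22780}{11343} = \frac{249338140591}{2608890}$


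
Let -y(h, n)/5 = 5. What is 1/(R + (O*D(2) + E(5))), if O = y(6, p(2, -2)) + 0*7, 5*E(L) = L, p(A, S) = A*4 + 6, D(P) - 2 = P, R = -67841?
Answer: -1/67940 ≈ -1.4719e-5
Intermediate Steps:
D(P) = 2 + P
p(A, S) = 6 + 4*A (p(A, S) = 4*A + 6 = 6 + 4*A)
y(h, n) = -25 (y(h, n) = -5*5 = -25)
E(L) = L/5
O = -25 (O = -25 + 0*7 = -25 + 0 = -25)
1/(R + (O*D(2) + E(5))) = 1/(-67841 + (-25*(2 + 2) + (⅕)*5)) = 1/(-67841 + (-25*4 + 1)) = 1/(-67841 + (-100 + 1)) = 1/(-67841 - 99) = 1/(-67940) = -1/67940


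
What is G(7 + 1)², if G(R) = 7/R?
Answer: 49/64 ≈ 0.76563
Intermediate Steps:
G(7 + 1)² = (7/(7 + 1))² = (7/8)² = 49/64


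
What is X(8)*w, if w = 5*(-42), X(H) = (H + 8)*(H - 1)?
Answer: -23520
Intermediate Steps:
X(H) = (-1 + H)*(8 + H) (X(H) = (8 + H)*(-1 + H) = (-1 + H)*(8 + H))
w = -210
X(8)*w = (-8 + 8² + 7*8)*(-210) = (-8 + 64 + 56)*(-210) = 112*(-210) = -23520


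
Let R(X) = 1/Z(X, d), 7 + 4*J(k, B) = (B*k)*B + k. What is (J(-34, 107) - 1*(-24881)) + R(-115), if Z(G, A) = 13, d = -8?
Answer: -3767175/52 ≈ -72446.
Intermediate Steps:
J(k, B) = -7/4 + k/4 + k*B²/4 (J(k, B) = -7/4 + ((B*k)*B + k)/4 = -7/4 + (k*B² + k)/4 = -7/4 + (k + k*B²)/4 = -7/4 + (k/4 + k*B²/4) = -7/4 + k/4 + k*B²/4)
R(X) = 1/13
(J(-34, 107) - 1*(-24881)) + R(-115) = ((-7/4 + (¼)*(-34) + (¼)*(-34)*107²) - 1*(-24881)) + 1/13 = ((-7/4 - 17/2 + (¼)*(-34)*11449) + 24881) + 1/13 = ((-7/4 - 17/2 - 194633/2) + 24881) + 1/13 = (-389307/4 + 24881) + 1/13 = -289783/4 + 1/13 = -3767175/52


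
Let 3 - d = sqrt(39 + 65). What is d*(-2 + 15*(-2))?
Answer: -96 + 64*sqrt(26) ≈ 230.34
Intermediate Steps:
d = 3 - 2*sqrt(26) (d = 3 - sqrt(39 + 65) = 3 - sqrt(104) = 3 - 2*sqrt(26) ≈ -7.1980)
d*(-2 + 15*(-2)) = (3 - 2*sqrt(26))*(-2 + 15*(-2)) = (3 - 2*sqrt(26))*(-2 - 30) = (3 - 2*sqrt(26))*(-32) = -96 + 64*sqrt(26)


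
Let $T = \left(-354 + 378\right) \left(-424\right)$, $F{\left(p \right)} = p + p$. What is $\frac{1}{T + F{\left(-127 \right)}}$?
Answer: $- \frac{1}{10430} \approx -9.5877 \cdot 10^{-5}$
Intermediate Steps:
$F{\left(p \right)} = 2 p$
$T = -10176$ ($T = 24 \left(-424\right) = -10176$)
$\frac{1}{T + F{\left(-127 \right)}} = \frac{1}{-10176 + 2 \left(-127\right)} = \frac{1}{-10176 - 254} = \frac{1}{-10430} = - \frac{1}{10430}$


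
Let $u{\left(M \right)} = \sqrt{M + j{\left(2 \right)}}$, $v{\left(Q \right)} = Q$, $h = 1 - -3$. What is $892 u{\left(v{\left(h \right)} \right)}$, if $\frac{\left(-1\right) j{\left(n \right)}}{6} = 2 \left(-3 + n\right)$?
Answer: $3568$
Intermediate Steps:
$h = 4$ ($h = 1 + 3 = 4$)
$j{\left(n \right)} = 36 - 12 n$ ($j{\left(n \right)} = - 6 \cdot 2 \left(-3 + n\right) = - 6 \left(-6 + 2 n\right) = 36 - 12 n$)
$u{\left(M \right)} = \sqrt{12 + M}$ ($u{\left(M \right)} = \sqrt{M + \left(36 - 24\right)} = \sqrt{M + 12} = \sqrt{12 + M}$)
$892 u{\left(v{\left(h \right)} \right)} = 892 \sqrt{12 + 4} = 892 \sqrt{16} = 892 \cdot 4 = 3568$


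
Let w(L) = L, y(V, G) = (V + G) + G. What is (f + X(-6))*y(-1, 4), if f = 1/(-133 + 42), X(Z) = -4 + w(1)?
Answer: -274/13 ≈ -21.077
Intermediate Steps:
y(V, G) = V + 2*G (y(V, G) = (G + V) + G = V + 2*G)
X(Z) = -3 (X(Z) = -4 + 1 = -3)
f = -1/91 (f = 1/(-91) = -1/91 ≈ -0.010989)
(f + X(-6))*y(-1, 4) = (-1/91 - 3)*(-1 + 2*4) = -274*(-1 + 8)/91 = -274/91*7 = -274/13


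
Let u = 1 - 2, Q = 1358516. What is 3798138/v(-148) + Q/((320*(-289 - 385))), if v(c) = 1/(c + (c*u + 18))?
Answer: 3686320477651/53920 ≈ 6.8366e+7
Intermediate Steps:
u = -1
v(c) = 1/18 (v(c) = 1/(c + (c*(-1) + 18)) = 1/(c + (-c + 18)) = 1/(c + (18 - c)) = 1/18)
3798138/v(-148) + Q/((320*(-289 - 385))) = 3798138/(1/18) + 1358516/((320*(-289 - 385))) = 3798138*18 + 1358516/((320*(-674))) = 68366484 + 1358516/(-215680) = 68366484 + 1358516*(-1/215680) = 68366484 - 339629/53920 = 3686320477651/53920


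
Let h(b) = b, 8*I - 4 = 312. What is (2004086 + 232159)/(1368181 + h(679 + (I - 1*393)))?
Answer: 4472490/2737013 ≈ 1.6341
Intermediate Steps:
I = 79/2 (I = ½ + (⅛)*312 = ½ + 39 = 79/2 ≈ 39.500)
(2004086 + 232159)/(1368181 + h(679 + (I - 1*393))) = (2004086 + 232159)/(1368181 + (679 + (79/2 - 1*393))) = 2236245/(1368181 + (679 + (79/2 - 393))) = 2236245/(1368181 + (679 - 707/2)) = 2236245/(1368181 + 651/2) = 2236245/(2737013/2) = 2236245*(2/2737013) = 4472490/2737013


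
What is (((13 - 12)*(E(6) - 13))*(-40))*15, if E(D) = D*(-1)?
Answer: 11400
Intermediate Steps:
E(D) = -D
(((13 - 12)*(E(6) - 13))*(-40))*15 = (((13 - 12)*(-1*6 - 13))*(-40))*15 = ((1*(-6 - 13))*(-40))*15 = ((1*(-19))*(-40))*15 = -19*(-40)*15 = 760*15 = 11400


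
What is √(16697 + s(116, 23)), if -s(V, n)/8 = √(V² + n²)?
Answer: √(16697 - 8*√13985) ≈ 125.50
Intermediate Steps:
s(V, n) = -8*√(V² + n²)
√(16697 + s(116, 23)) = √(16697 - 8*√(116² + 23²)) = √(16697 - 8*√(13456 + 529)) = √(16697 - 8*√13985)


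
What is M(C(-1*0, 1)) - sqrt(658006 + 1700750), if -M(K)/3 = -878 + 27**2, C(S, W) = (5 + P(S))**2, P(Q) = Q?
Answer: 447 - 6*sqrt(65521) ≈ -1088.8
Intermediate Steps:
C(S, W) = (5 + S)**2
M(K) = 447 (M(K) = -3*(-878 + 27**2) = -3*(-878 + 729) = -3*(-149) = 447)
M(C(-1*0, 1)) - sqrt(658006 + 1700750) = 447 - sqrt(658006 + 1700750) = 447 - sqrt(2358756) = 447 - 6*sqrt(65521)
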